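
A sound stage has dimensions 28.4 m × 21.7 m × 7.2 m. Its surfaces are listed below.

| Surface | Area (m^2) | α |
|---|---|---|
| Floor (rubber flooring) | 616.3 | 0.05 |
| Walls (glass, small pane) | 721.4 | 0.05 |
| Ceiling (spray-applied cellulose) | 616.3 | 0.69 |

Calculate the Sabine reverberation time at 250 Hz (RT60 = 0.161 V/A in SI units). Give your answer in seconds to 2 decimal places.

Total absorption A = 616.3·0.05 + 721.4·0.05 + 616.3·0.69
  = 30.815 + 36.070 + 425.247 = 492.132 m^2 sabins.
V = 28.4·21.7·7.2 = 4437.216 m³.
RT60 = 0.161 · V / A = 0.161 × 4437.216 / 492.132 = 1.45 s.

1.45 sec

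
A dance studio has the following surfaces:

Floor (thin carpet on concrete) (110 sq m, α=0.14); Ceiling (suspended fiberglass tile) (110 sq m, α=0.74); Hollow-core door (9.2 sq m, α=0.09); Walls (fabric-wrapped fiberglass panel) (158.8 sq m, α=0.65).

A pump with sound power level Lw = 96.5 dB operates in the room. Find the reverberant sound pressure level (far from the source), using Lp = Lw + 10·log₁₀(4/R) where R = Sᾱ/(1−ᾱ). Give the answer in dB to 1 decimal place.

A = 200.848 sabins; S = 388.0 sq m.
ᾱ = 200.848/388.0 = 0.5176; R = Sᾱ/(1−ᾱ) = 200.848/(1−0.5176) = 416.352 sq m.
Lp = Lw + 10 log₁₀(4/R) = 96.5 -20.17 = 76.3 dB.

76.3 dB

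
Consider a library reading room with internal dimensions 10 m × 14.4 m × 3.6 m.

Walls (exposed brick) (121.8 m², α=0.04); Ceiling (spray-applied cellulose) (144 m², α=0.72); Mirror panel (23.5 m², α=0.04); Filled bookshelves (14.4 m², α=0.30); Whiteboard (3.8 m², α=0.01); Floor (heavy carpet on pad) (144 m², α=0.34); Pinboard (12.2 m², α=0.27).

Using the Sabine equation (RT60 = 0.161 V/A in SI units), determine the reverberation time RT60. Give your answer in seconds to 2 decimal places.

0.50 s

A = Σ Sᵢαᵢ = 121.8·0.04 + 144·0.72 + 23.5·0.04 + 14.4·0.30 + 3.8·0.01 + 144·0.34 + 12.2·0.27 = 166.104 sabins.
V = 10·14.4·3.6 = 518.4 m³.
Sabine: RT60 = 0.161 × 518.4 / 166.104 = 0.50 s.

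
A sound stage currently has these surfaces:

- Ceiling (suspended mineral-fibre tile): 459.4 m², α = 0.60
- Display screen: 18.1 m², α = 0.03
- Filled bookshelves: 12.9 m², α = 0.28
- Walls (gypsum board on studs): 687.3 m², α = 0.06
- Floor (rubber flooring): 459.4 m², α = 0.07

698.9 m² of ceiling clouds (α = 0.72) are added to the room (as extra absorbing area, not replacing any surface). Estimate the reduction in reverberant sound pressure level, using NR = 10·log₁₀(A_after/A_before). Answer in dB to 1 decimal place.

3.8 dB

Equivalent absorption area: A_before = 459.4×0.60 + 18.1×0.03 + 12.9×0.28 + 687.3×0.06 + 459.4×0.07 = 353.191 m².
Treatment contributes 698.9·0.72 = 503.208 sabins.
A_after = 353.191 + 503.208 = 856.399 sabins.
Reduction = 10 log₁₀(A_after/A_before) = 10 log₁₀(2.4247) = 3.8 dB.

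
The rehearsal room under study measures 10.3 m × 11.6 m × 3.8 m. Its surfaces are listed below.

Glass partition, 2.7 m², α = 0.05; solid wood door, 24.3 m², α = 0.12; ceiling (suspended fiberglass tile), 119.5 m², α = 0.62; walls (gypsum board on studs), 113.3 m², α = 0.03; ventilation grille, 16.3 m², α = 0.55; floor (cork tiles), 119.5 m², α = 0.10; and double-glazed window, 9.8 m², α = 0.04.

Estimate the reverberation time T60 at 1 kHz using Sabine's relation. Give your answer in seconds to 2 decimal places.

0.72 seconds

Equivalent absorption area: A = 2.7×0.05 + 24.3×0.12 + 119.5×0.62 + 113.3×0.03 + 16.3×0.55 + 119.5×0.10 + 9.8×0.04 = 101.847 m².
V = 10.3·11.6·3.8 = 454.024 m³.
T = 0.161 V/A = 0.161·454.024/101.847 = 0.72 s.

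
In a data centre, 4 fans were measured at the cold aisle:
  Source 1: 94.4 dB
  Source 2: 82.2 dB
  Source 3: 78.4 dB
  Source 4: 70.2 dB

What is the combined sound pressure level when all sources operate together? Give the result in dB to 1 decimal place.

Sum in the linear (power) domain: Σ 10^(Lᵢ/10) = 10^(94.4/10) + 10^(82.2/10) + 10^(78.4/10) + 10^(70.2/10) = 3e+09.
L_total = 10·log₁₀(3e+09) = 94.8 dB.

94.8 dB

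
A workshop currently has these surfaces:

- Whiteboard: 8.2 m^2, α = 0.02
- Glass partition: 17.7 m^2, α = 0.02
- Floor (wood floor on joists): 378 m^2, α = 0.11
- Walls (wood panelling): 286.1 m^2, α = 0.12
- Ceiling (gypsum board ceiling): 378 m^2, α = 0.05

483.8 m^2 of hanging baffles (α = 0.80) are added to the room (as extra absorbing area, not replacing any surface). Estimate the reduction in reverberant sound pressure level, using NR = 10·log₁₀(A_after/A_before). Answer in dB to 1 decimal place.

7.0 dB

A_before = Σ Sᵢαᵢ = 8.2*0.02 + 17.7*0.02 + 378*0.11 + 286.1*0.12 + 378*0.05 = 95.330 sabins.
Added absorption = 483.8 × 0.80 = 387.040 sabins.
New total A_after = 482.370 sabins.
NR = 10·log₁₀(482.370/95.330) = 7.0 dB.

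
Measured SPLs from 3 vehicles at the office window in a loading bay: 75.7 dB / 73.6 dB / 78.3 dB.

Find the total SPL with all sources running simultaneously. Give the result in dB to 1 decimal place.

81.1 dB

Σ 10^(Lᵢ/10) = 1.277e+08.
Back to dB: 10·log₁₀ Σ = 81.1 dB.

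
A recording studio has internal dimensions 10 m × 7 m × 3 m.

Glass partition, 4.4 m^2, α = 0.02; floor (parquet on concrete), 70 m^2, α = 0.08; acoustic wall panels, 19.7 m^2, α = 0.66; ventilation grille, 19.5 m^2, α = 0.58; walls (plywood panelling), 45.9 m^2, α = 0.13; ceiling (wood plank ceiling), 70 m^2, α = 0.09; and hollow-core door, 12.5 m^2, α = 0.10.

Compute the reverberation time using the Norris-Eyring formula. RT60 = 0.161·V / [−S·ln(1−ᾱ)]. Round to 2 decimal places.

Total surface area S = 4.4 + 70 + 19.7 + 19.5 + 45.9 + 70 + 12.5 = 242.0 m^2.
Σ(Sᵢαᵢ) = 4.4·0.02 + 70·0.08 + 19.7·0.66 + 19.5·0.58 + 45.9·0.13 + 70·0.09 + 12.5·0.10 = 43.517.
ᾱ = 43.517 / 242.0 = 0.1798.
Eyring denominator: −S ln(1−ᾱ) = 47.966.
V = 10 × 7 × 3 = 210 m³.
RT60 = 0.161 × 210 / 47.966 = 0.70 s.

0.70 seconds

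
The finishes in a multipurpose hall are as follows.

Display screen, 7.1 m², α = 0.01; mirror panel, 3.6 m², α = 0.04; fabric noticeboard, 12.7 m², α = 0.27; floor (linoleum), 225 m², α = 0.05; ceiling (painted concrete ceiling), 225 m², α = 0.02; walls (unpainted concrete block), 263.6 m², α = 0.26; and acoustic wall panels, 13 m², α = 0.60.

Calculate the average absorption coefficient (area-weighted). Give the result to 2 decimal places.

0.13

Total surface area S = 750.0 m².
A = 7.1*0.01 + 3.6*0.04 + 12.7*0.27 + 225*0.05 + 225*0.02 + 263.6*0.26 + 13*0.60 = 95.730 sabins.
ᾱ = A/S = 0.13.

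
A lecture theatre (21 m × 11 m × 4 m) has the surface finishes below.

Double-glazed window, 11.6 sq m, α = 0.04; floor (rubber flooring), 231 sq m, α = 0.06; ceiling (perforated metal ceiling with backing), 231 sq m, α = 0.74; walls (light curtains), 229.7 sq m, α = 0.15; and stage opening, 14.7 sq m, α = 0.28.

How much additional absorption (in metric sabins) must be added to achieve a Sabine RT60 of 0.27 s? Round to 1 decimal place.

327.1 sabins

Total absorption A₁ = 11.6×0.04 + 231×0.06 + 231×0.74 + 229.7×0.15 + 14.7×0.28
  = 0.464 + 13.860 + 170.940 + 34.455 + 4.116 = 223.835 sq m sabins.
Target A₂ = 0.161·924/0.27 = 550.978 sabins (V = 924 m³).
Additional absorption ΔA = 550.978 − 223.835 = 327.1 sabins.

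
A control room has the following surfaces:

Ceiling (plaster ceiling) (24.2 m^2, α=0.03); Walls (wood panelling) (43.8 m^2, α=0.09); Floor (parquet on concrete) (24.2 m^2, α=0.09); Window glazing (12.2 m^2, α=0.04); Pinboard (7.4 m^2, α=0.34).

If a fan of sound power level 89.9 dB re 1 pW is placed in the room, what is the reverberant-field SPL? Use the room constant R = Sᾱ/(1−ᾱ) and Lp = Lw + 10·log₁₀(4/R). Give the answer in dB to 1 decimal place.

A = 9.850 sabins; S = 111.8 m^2.
ᾱ = 0.0881, so room constant R = A/(1−ᾱ) = 10.802 m^2.
Lp = 89.9 + 10·log₁₀(4/10.802) = 89.9 + (-4.31) = 85.6 dB.

85.6 dB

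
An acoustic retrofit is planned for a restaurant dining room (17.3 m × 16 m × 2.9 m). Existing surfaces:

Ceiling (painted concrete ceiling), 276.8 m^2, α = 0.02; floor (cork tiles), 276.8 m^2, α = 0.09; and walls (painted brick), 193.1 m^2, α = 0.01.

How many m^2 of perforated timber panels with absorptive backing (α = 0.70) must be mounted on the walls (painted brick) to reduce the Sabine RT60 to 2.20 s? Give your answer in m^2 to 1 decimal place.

38.2

A₁ = Σ Sᵢαᵢ = 276.8×0.02 + 276.8×0.09 + 193.1×0.01 = 32.379 sabins.
Required A₂ = 0.161·802.72/2.20 = 58.745 sabins.
Absorption to add: 58.745 − 32.379 = 26.366 sabins.
Each m^2 of panel replacing the walls (painted brick) adds (0.70 − 0.01) = 0.69 sabins.
Panel area = 26.366 / 0.69 = 38.2 m^2.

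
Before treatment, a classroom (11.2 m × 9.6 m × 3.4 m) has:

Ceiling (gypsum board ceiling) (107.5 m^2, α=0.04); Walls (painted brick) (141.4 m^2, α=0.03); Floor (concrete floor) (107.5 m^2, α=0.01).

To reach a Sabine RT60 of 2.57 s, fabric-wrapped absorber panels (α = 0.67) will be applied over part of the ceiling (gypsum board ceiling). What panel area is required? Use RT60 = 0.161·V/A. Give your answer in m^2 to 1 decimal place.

Equivalent absorption area: A₁ = 107.5*0.04 + 141.4*0.03 + 107.5*0.01 = 9.617 m^2.
V = 365.568 m³. Target absorption A₂ = 0.161 × 365.568 / 2.57 = 22.901 sabins.
ΔA needed = 22.901 − 9.617 = 13.284 sabins.
Each m^2 of panel replacing the ceiling (gypsum board ceiling) adds (0.67 − 0.04) = 0.63 sabins.
Area = ΔA/Δα = 13.284/0.63 = 21.1 m^2.

21.1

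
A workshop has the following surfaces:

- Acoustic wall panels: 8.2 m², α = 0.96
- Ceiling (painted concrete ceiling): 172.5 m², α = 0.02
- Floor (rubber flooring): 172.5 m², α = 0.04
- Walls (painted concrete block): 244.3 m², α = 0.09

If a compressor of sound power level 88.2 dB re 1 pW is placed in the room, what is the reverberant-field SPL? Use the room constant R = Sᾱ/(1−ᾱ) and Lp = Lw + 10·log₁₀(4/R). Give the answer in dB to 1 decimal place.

77.9 dB

Σ(Sᵢαᵢ) = 8.2·0.96 + 172.5·0.02 + 172.5·0.04 + 244.3·0.09 = 40.209; total area S = 597.5 m².
ᾱ = 40.209/597.5 = 0.0673; R = Sᾱ/(1−ᾱ) = 40.209/(1−0.0673) = 43.110 m².
Lp = 88.2 + 10·log₁₀(4/43.110) = 88.2 + (-10.33) = 77.9 dB.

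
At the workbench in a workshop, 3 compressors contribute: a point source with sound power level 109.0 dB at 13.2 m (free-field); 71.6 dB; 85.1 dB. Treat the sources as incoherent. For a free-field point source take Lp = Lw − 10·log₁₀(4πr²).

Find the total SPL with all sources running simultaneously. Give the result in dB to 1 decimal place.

85.7 dB

Source at 13.2 m: Lp = 109.0 − 10·log₁₀(4π·13.2²) = 109.0 − 10·log₁₀(2189.564) = 75.6 dB.
Σ 10^(Lᵢ/10) = 3.744e+08.
Back to dB: 10·log₁₀ Σ = 85.7 dB.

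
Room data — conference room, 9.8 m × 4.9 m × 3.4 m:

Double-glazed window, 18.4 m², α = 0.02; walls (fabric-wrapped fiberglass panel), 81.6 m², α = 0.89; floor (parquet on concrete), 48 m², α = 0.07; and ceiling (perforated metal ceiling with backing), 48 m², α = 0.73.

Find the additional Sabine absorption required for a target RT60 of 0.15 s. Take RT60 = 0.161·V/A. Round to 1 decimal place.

63.8 sabins

Total absorption A₁ = 18.4×0.02 + 81.6×0.89 + 48×0.07 + 48×0.73
  = 0.368 + 72.624 + 3.360 + 35.040 = 111.392 m² sabins.
V = 163.268 m³. Required absorption A₂ = 0.161 × 163.268 / 0.15 = 175.241 sabins.
ΔA = A₂ − A₁ = 175.241 − 111.392 = 63.8 sabins.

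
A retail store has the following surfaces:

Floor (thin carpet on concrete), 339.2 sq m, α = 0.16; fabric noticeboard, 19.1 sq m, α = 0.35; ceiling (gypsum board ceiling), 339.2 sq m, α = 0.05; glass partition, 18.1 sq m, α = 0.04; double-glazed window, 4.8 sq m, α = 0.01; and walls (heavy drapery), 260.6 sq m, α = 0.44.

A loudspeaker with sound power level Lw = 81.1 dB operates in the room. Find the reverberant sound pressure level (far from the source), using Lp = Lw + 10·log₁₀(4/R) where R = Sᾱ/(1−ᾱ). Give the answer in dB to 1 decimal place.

Σ(Sᵢαᵢ) = 339.2·0.16 + 19.1·0.35 + 339.2·0.05 + 18.1·0.04 + 4.8·0.01 + 260.6·0.44 = 193.353; total area S = 981.0 sq m.
ᾱ = 0.1971, so room constant R = A/(1−ᾱ) = 240.818 sq m.
Lp = 81.1 + 10·log₁₀(4/240.818) = 81.1 + (-17.80) = 63.3 dB.

63.3 dB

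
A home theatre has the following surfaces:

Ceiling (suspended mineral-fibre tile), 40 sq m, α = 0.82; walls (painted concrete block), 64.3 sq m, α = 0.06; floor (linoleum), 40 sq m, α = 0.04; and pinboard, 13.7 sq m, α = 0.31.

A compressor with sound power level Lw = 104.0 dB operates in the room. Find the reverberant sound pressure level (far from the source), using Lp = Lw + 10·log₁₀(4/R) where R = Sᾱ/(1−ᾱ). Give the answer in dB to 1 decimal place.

92.4 dB

A = 42.505 sabins; S = 158.0 sq m.
ᾱ = 0.2690, so room constant R = A/(1−ᾱ) = 58.146 sq m.
Lp = Lw + 10 log₁₀(4/R) = 104.0 -11.62 = 92.4 dB.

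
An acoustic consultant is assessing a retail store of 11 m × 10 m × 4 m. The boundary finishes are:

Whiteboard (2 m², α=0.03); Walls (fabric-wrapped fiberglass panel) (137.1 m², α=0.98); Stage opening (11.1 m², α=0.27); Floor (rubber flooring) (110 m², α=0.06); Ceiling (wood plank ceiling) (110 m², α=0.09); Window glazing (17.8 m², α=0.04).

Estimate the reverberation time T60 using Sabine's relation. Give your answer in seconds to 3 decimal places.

Equivalent absorption area: A = 2×0.03 + 137.1×0.98 + 11.1×0.27 + 110×0.06 + 110×0.09 + 17.8×0.04 = 154.627 m².
Volume V = 11 × 10 × 4 = 440 m³.
Sabine: RT60 = 0.161 × 440 / 154.627 = 0.458 s.

0.458 s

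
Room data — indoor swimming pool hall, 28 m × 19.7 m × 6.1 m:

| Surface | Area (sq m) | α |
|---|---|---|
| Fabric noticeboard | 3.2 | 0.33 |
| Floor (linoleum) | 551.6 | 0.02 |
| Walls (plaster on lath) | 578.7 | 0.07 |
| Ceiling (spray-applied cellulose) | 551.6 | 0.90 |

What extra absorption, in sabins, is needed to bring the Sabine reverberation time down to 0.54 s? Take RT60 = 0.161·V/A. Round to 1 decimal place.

Equivalent absorption area: A₁ = 3.2*0.33 + 551.6*0.02 + 578.7*0.07 + 551.6*0.90 = 549.037 sq m.
For T = 0.54 s, need A₂ = 0.161·V/T = 0.161·3364.76/0.54 = 1003.197 sabins.
Additional absorption ΔA = 1003.197 − 549.037 = 454.2 sabins.

454.2 sabins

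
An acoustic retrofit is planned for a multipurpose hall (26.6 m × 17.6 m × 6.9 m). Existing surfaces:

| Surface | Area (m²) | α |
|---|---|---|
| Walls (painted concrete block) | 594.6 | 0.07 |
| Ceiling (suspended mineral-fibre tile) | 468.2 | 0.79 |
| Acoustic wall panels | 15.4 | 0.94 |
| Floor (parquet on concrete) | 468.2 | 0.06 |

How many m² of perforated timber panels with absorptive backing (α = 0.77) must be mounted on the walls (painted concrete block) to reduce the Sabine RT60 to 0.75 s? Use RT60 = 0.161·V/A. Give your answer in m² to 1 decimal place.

Summing Sᵢαᵢ: 41.622 + 369.878 + 14.476 + 28.092 → A₁ = 454.068 sabins.
Required A₂ = 0.161·3230.304/0.75 = 693.439 sabins.
ΔA needed = 693.439 − 454.068 = 239.371 sabins.
Each m² of panel replacing the walls (painted concrete block) adds (0.77 − 0.07) = 0.70 sabins.
Area = ΔA/Δα = 239.371/0.70 = 342.0 m².

342.0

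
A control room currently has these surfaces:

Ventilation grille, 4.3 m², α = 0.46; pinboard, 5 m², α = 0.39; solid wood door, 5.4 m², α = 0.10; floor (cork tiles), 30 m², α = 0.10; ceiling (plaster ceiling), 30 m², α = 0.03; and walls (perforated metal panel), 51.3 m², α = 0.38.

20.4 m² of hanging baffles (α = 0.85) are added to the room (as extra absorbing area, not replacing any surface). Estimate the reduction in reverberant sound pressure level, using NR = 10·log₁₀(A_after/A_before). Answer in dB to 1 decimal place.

2.1 dB

Total absorption A_before = 4.3·0.46 + 5·0.39 + 5.4·0.10 + 30·0.10 + 30·0.03 + 51.3·0.38
  = 1.978 + 1.950 + 0.540 + 3.000 + 0.900 + 19.494 = 27.862 m² sabins.
Treatment contributes 20.4·0.85 = 17.340 sabins.
New total A_after = 45.202 sabins.
Reduction = 10 log₁₀(A_after/A_before) = 10 log₁₀(1.6224) = 2.1 dB.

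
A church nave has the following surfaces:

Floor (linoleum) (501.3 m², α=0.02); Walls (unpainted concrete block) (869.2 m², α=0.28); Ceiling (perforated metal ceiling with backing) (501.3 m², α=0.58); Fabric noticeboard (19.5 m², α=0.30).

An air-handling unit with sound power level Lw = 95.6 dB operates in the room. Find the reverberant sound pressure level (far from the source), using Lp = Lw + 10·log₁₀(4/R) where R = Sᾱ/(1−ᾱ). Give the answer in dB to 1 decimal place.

72.7 dB

Σ(Sᵢαᵢ) = 501.3×0.02 + 869.2×0.28 + 501.3×0.58 + 19.5×0.30 = 550.006; total area S = 1891.3 m².
ᾱ = 0.2908, so room constant R = A/(1−ᾱ) = 775.530 m².
Lp = 95.6 + 10·log₁₀(4/775.530) = 95.6 + (-22.88) = 72.7 dB.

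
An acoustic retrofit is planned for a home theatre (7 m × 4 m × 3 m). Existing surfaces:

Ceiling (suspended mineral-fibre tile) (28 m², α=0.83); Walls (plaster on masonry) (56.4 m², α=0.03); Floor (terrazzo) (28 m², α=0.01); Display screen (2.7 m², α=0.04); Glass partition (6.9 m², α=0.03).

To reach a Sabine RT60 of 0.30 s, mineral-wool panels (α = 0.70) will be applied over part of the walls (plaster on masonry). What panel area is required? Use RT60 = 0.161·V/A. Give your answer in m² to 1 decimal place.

29.2

A₁ = Σ Sᵢαᵢ = 28×0.83 + 56.4×0.03 + 28×0.01 + 2.7×0.04 + 6.9×0.03 = 25.527 sabins.
Required A₂ = 0.161·84/0.30 = 45.080 sabins.
ΔA needed = 45.080 − 25.527 = 19.553 sabins.
Each m² of panel replacing the walls (plaster on masonry) adds (0.70 − 0.03) = 0.67 sabins.
Area = ΔA/Δα = 19.553/0.67 = 29.2 m².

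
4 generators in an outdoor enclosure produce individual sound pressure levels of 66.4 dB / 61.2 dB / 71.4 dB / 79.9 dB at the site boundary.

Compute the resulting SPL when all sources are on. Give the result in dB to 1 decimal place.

80.7 dB

Sum in the linear (power) domain: Σ 10^(Lᵢ/10) = 10^(66.4/10) + 10^(61.2/10) + 10^(71.4/10) + 10^(79.9/10) = 1.172e+08.
L_total = 10·log₁₀(1.172e+08) = 80.7 dB.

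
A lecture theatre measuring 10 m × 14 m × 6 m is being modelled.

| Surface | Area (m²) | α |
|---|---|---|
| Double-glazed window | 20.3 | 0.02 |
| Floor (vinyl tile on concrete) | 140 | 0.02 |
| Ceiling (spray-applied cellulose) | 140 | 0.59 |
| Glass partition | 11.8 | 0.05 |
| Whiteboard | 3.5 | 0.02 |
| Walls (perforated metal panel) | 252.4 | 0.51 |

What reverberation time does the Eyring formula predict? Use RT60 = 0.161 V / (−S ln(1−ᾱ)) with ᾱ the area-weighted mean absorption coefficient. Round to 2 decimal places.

0.50 seconds

S = Σ Sᵢ = 568.0 m².
Absorption A = 20.3×0.02 + 140×0.02 + 140×0.59 + 11.8×0.05 + 3.5×0.02 + 252.4×0.51 = 215.190 sabins.
Mean coefficient ᾱ = A/S = 0.3789.
Eyring denominator: −S ln(1−ᾱ) = 270.517.
V = 10 × 14 × 6 = 840 m³.
RT60 = 0.161 × 840 / 270.517 = 0.50 s.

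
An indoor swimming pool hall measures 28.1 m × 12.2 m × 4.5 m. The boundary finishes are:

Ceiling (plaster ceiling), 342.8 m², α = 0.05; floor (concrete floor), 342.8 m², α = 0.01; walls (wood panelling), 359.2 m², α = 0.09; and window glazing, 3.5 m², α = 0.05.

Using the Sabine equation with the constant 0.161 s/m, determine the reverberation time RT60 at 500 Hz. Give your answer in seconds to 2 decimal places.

4.68 seconds

A = Σ Sᵢαᵢ = 342.8×0.05 + 342.8×0.01 + 359.2×0.09 + 3.5×0.05 = 53.071 sabins.
Room volume: 1542.69 m³.
T = 0.161 V/A = 0.161·1542.69/53.071 = 4.68 s.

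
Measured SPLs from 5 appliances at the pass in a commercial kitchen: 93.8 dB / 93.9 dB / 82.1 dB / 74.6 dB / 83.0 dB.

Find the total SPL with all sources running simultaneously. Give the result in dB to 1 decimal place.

97.2 dB

Converting to relative power and adding: 10^(93.8/10) + 10^(93.9/10) + 10^(82.1/10) + 10^(74.6/10) + 10^(83.0/10) = 5.244e+09.
Back to dB: 10·log₁₀ Σ = 97.2 dB.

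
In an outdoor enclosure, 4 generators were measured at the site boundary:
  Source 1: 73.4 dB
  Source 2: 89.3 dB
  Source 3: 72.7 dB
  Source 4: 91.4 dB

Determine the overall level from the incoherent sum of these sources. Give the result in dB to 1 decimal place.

93.6 dB

Converting to relative power and adding: 10^(73.4/10) + 10^(89.3/10) + 10^(72.7/10) + 10^(91.4/10) = 2.272e+09.
Combined level = 10 log₁₀(2.272e+09) = 93.6 dB.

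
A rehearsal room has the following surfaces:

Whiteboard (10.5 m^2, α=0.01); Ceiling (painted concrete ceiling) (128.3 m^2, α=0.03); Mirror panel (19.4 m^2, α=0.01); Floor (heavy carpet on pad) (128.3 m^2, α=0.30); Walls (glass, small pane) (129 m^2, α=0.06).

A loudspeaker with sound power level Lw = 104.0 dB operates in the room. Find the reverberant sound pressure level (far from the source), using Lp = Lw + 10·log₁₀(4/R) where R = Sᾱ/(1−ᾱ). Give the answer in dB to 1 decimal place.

92.4 dB

A = 50.378 sabins; S = 415.5 m^2.
ᾱ = 0.1212, so room constant R = A/(1−ᾱ) = 57.326 m^2.
Lp = 104.0 + 10·log₁₀(4/57.326) = 104.0 + (-11.56) = 92.4 dB.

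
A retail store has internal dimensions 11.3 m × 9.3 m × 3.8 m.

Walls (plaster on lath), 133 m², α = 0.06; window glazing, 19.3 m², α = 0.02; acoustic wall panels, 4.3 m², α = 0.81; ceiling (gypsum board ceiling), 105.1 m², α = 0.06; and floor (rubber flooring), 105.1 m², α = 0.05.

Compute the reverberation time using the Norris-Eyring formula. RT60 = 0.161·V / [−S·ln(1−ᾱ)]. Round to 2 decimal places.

S = Σ Sᵢ = 366.8 m².
Absorption A = 133×0.06 + 19.3×0.02 + 4.3×0.81 + 105.1×0.06 + 105.1×0.05 = 23.410 sabins.
Mean coefficient ᾱ = A/S = 0.0638.
Eyring denominator: −S ln(1−ᾱ) = 24.182.
V = 11.3 × 9.3 × 3.8 = 399.342 m³.
T = 0.161·V/[−S·ln(1−ᾱ)] = 0.161·399.342/24.182 = 2.66 s.

2.66 s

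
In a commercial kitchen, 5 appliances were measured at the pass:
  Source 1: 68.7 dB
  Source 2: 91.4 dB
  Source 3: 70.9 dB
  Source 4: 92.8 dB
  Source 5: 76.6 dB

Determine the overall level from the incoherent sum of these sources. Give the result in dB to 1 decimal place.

Σ 10^(Lᵢ/10) = 3.351e+09.
Back to dB: 10·log₁₀ Σ = 95.3 dB.

95.3 dB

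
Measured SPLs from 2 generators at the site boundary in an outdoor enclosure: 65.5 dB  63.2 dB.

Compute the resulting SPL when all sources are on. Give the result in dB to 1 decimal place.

67.5 dB

Sum in the linear (power) domain: Σ 10^(Lᵢ/10) = 10^(65.5/10) + 10^(63.2/10) = 5.637e+06.
L_total = 10·log₁₀(5.637e+06) = 67.5 dB.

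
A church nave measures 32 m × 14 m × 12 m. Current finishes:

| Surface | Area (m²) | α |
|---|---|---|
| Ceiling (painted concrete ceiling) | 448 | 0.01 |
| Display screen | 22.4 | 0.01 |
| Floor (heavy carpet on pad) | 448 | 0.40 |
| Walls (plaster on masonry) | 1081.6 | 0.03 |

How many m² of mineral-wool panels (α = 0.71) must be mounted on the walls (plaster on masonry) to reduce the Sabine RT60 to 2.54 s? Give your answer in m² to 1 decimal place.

Equivalent absorption area: A₁ = 448·0.01 + 22.4·0.01 + 448·0.40 + 1081.6·0.03 = 216.352 m².
V = 5376 m³. Target absorption A₂ = 0.161 × 5376 / 2.54 = 340.762 sabins.
Absorption to add: 340.762 − 216.352 = 124.410 sabins.
Net gain per m²: Δα = 0.71 − 0.03 = 0.68.
Panel area = 124.410 / 0.68 = 183.0 m².

183.0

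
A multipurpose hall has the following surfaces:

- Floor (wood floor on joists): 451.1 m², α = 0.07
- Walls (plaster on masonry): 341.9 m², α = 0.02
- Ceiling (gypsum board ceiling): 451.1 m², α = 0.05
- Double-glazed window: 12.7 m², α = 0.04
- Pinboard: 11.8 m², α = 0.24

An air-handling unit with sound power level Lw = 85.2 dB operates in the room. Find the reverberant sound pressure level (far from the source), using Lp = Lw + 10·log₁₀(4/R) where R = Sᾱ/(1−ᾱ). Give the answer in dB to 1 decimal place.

72.9 dB

A = 64.310 sabins; S = 1268.6 m².
ᾱ = 0.0507, so room constant R = A/(1−ᾱ) = 67.745 m².
Lp = Lw + 10 log₁₀(4/R) = 85.2 -12.29 = 72.9 dB.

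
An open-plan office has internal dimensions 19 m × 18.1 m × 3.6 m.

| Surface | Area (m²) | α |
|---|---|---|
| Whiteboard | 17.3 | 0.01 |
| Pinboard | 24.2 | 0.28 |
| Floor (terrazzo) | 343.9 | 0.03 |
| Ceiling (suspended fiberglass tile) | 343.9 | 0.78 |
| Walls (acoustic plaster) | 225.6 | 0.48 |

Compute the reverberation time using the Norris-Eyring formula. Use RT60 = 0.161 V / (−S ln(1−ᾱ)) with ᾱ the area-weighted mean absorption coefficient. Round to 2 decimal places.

Total surface area S = 17.3 + 24.2 + 343.9 + 343.9 + 225.6 = 954.9 m².
Absorption A = 17.3·0.01 + 24.2·0.28 + 343.9·0.03 + 343.9·0.78 + 225.6·0.48 = 393.796 sabins.
ᾱ = 393.796 / 954.9 = 0.4124.
−S·ln(1−ᾱ) = −954.9 × ln(1 − 0.4124) = 507.729.
V = 19 × 18.1 × 3.6 = 1238.04 m³.
RT60 = 0.161 × 1238.04 / 507.729 = 0.39 s.

0.39 s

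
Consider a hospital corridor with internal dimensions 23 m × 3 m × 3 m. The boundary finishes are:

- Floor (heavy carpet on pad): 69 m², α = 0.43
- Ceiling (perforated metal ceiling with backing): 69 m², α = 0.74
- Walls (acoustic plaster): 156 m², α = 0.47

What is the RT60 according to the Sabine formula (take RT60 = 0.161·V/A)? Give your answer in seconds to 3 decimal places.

Equivalent absorption area: A = 69·0.43 + 69·0.74 + 156·0.47 = 154.050 m².
Volume V = 23 × 3 × 3 = 207 m³.
T = 0.161 V/A = 0.161·207/154.050 = 0.216 s.

0.216 seconds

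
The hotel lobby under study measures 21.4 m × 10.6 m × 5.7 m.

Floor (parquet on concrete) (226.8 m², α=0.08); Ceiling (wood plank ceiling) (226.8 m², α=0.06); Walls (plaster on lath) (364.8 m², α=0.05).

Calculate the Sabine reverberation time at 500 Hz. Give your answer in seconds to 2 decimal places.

A = Σ Sᵢαᵢ = 226.8·0.08 + 226.8·0.06 + 364.8·0.05 = 49.992 sabins.
V = 21.4·10.6·5.7 = 1292.988 m³.
T = 0.161 V/A = 0.161·1292.988/49.992 = 4.16 s.

4.16 s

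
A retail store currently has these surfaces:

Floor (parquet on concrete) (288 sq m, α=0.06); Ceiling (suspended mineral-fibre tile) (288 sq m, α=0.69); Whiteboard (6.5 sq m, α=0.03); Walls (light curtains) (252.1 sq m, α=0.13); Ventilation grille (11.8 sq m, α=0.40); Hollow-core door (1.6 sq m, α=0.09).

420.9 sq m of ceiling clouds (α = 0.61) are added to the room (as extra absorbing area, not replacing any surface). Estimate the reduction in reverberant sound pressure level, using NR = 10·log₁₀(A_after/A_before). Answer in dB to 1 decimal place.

3.0 dB

Summing Sᵢαᵢ: 17.280 + 198.720 + 0.195 + 32.773 + 4.720 + 0.144 → A_before = 253.832 sabins.
Added absorption = 420.9 × 0.61 = 256.749 sabins.
A_after = 253.832 + 256.749 = 510.581 sabins.
NR = 10·log₁₀(510.581/253.832) = 3.0 dB.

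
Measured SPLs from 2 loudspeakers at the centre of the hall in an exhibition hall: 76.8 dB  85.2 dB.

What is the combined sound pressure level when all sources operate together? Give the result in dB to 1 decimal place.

85.8 dB

Σ 10^(Lᵢ/10) = 3.79e+08.
Combined level = 10 log₁₀(3.79e+08) = 85.8 dB.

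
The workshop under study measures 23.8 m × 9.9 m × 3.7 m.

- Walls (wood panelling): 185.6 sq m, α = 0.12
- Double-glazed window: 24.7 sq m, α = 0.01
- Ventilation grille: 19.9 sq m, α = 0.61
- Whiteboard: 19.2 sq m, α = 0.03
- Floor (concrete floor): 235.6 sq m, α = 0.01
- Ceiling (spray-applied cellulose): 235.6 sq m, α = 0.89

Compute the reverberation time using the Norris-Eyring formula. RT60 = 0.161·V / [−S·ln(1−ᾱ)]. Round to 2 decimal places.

Total surface area S = 185.6 + 24.7 + 19.9 + 19.2 + 235.6 + 235.6 = 720.6 sq m.
Absorption A = 185.6×0.12 + 24.7×0.01 + 19.9×0.61 + 19.2×0.03 + 235.6×0.01 + 235.6×0.89 = 247.274 sabins.
Mean coefficient ᾱ = A/S = 0.3432.
Eyring denominator: −S ln(1−ᾱ) = 302.923.
V = 23.8 × 9.9 × 3.7 = 871.794 m³.
RT60 = 0.161 × 871.794 / 302.923 = 0.46 s.

0.46 s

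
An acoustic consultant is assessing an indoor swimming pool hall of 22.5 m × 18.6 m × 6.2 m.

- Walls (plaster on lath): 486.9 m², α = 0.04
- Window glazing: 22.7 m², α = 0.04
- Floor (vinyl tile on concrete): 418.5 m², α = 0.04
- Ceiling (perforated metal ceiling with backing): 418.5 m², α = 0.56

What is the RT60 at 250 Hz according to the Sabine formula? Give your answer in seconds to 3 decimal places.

A = Σ Sᵢαᵢ = 486.9*0.04 + 22.7*0.04 + 418.5*0.04 + 418.5*0.56 = 271.484 sabins.
Volume V = 22.5 × 18.6 × 6.2 = 2594.7 m³.
T = 0.161 V/A = 0.161·2594.7/271.484 = 1.539 s.

1.539 s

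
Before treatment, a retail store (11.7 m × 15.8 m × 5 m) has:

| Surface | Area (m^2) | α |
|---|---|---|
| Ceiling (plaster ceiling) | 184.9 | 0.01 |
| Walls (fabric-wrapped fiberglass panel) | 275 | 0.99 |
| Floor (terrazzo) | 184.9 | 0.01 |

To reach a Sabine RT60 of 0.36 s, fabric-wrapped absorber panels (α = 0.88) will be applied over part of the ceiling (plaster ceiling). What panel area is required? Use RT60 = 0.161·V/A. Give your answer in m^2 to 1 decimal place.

158.0

Equivalent absorption area: A₁ = 184.9*0.01 + 275*0.99 + 184.9*0.01 = 275.948 m^2.
Required A₂ = 0.161·924.3/0.36 = 413.368 sabins.
ΔA needed = 413.368 − 275.948 = 137.420 sabins.
Net gain per m^2: Δα = 0.88 − 0.01 = 0.87.
Area = ΔA/Δα = 137.420/0.87 = 158.0 m^2.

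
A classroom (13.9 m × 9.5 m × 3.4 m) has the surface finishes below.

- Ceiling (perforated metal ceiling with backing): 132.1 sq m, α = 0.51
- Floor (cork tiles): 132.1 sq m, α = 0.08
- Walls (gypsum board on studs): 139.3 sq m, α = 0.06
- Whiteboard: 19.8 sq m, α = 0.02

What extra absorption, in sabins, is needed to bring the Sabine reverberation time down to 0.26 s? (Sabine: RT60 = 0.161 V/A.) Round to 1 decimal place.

191.3 sabins

A₁ = Σ Sᵢαᵢ = 132.1*0.51 + 132.1*0.08 + 139.3*0.06 + 19.8*0.02 = 86.693 sabins.
V = 448.97 m³. Required absorption A₂ = 0.161 × 448.97 / 0.26 = 278.016 sabins.
Additional absorption ΔA = 278.016 − 86.693 = 191.3 sabins.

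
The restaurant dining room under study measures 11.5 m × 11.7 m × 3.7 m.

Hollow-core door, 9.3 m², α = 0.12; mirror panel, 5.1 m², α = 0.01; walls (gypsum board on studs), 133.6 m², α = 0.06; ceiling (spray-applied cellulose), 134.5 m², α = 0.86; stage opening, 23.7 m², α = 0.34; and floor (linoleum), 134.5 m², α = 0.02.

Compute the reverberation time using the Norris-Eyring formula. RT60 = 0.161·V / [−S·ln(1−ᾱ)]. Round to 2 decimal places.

S = Σ Sᵢ = 440.7 m².
Absorption A = 9.3×0.12 + 5.1×0.01 + 133.6×0.06 + 134.5×0.86 + 23.7×0.34 + 134.5×0.02 = 135.601 sabins.
Mean coefficient ᾱ = A/S = 0.3077.
−S·ln(1−ᾱ) = −440.7 × ln(1 − 0.3077) = 162.061.
V = 11.5 × 11.7 × 3.7 = 497.835 m³.
RT60 = 0.161 × 497.835 / 162.061 = 0.49 s.

0.49 seconds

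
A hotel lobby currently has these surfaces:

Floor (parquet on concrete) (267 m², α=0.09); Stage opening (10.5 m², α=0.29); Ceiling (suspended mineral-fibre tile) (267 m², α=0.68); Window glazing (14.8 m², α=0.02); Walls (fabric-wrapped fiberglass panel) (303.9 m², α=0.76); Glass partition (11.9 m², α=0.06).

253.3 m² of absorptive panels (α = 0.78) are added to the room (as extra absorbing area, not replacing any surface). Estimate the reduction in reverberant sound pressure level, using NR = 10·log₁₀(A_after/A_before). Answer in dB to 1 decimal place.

Summing Sᵢαᵢ: 24.030 + 3.045 + 181.560 + 0.296 + 230.964 + 0.714 → A_before = 440.609 sabins.
Added absorption = 253.3 × 0.78 = 197.574 sabins.
A_after = 440.609 + 197.574 = 638.183 sabins.
Reduction = 10 log₁₀(A_after/A_before) = 10 log₁₀(1.4484) = 1.6 dB.

1.6 dB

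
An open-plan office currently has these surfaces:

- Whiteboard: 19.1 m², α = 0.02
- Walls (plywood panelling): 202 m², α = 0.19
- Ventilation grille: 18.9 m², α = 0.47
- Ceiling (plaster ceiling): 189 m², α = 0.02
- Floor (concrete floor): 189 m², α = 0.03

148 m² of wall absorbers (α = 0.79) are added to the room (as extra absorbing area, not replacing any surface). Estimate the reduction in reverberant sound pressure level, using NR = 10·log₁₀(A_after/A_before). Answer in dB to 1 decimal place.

4.8 dB

A_before = Σ Sᵢαᵢ = 19.1*0.02 + 202*0.19 + 18.9*0.47 + 189*0.02 + 189*0.03 = 57.095 sabins.
Treatment contributes 148·0.79 = 116.920 sabins.
A_after = 57.095 + 116.920 = 174.015 sabins.
Reduction = 10 log₁₀(A_after/A_before) = 10 log₁₀(3.0478) = 4.8 dB.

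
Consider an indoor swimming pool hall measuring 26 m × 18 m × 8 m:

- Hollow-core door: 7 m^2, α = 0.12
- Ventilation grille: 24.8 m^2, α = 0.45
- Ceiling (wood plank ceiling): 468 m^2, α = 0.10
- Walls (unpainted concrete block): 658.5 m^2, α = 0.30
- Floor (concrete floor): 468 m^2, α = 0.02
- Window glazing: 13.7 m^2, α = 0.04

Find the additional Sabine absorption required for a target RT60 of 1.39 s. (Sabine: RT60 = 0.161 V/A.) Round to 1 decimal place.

167.4 sabins

Summing Sᵢαᵢ: 0.840 + 11.160 + 46.800 + 197.550 + 9.360 + 0.548 → A₁ = 266.258 sabins.
Target A₂ = 0.161·3744/1.39 = 433.658 sabins (V = 3744 m³).
Shortfall: 433.658 − 266.258 = 167.4 sabins.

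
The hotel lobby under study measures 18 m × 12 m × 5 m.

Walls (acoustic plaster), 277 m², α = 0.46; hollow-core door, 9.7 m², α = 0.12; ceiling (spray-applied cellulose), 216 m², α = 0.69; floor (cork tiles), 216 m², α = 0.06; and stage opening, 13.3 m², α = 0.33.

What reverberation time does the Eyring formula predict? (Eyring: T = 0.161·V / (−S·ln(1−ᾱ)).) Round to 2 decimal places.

0.46 s

S = Σ Sᵢ = 732.0 m².
Σ(Sᵢαᵢ) = 277×0.46 + 9.7×0.12 + 216×0.69 + 216×0.06 + 13.3×0.33 = 294.973.
ᾱ = 294.973 / 732.0 = 0.4030.
−S·ln(1−ᾱ) = −732.0 × ln(1 − 0.4030) = 377.594.
V = 18 × 12 × 5 = 1080 m³.
T = 0.161·V/[−S·ln(1−ᾱ)] = 0.161·1080/377.594 = 0.46 s.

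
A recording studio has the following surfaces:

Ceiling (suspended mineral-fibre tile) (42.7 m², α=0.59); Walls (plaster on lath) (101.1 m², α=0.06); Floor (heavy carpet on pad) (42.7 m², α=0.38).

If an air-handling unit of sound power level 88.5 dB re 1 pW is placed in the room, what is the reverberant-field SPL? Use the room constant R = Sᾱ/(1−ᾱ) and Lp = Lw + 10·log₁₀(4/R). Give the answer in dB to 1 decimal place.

76.5 dB

Σ(Sᵢαᵢ) = 42.7×0.59 + 101.1×0.06 + 42.7×0.38 = 47.485; total area S = 186.5 m².
ᾱ = 47.485/186.5 = 0.2546; R = Sᾱ/(1−ᾱ) = 47.485/(1−0.2546) = 63.704 m².
Lp = Lw + 10 log₁₀(4/R) = 88.5 -12.02 = 76.5 dB.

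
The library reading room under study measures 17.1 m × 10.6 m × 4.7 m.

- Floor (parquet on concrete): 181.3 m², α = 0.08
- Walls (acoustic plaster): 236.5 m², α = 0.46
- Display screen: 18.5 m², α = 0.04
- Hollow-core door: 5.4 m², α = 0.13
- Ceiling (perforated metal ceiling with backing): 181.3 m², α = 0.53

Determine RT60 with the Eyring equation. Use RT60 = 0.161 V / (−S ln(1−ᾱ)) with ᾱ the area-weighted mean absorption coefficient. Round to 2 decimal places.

S = Σ Sᵢ = 623.0 m².
Σ(Sᵢαᵢ) = 181.3·0.08 + 236.5·0.46 + 18.5·0.04 + 5.4·0.13 + 181.3·0.53 = 220.825.
ᾱ = 220.825 / 623.0 = 0.3545.
Eyring denominator: −S ln(1−ᾱ) = 272.706.
V = 17.1 × 10.6 × 4.7 = 851.922 m³.
T = 0.161·V/[−S·ln(1−ᾱ)] = 0.161·851.922/272.706 = 0.50 s.

0.50 s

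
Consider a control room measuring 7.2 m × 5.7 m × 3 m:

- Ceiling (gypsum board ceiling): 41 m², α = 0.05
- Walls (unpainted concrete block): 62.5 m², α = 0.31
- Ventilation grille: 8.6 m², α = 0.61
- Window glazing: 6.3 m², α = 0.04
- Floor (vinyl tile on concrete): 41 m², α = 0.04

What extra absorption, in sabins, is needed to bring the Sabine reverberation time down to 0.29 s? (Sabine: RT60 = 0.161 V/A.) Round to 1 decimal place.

39.8 sabins

Equivalent absorption area: A₁ = 41*0.05 + 62.5*0.31 + 8.6*0.61 + 6.3*0.04 + 41*0.04 = 28.563 m².
V = 123.12 m³. Required absorption A₂ = 0.161 × 123.12 / 0.29 = 68.353 sabins.
ΔA = A₂ − A₁ = 68.353 − 28.563 = 39.8 sabins.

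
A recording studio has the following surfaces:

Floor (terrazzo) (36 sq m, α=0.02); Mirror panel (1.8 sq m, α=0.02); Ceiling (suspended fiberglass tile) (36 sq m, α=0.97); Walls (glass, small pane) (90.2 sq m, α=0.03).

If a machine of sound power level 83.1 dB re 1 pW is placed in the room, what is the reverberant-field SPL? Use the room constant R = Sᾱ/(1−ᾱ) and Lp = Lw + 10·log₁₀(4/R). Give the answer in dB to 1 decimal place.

72.1 dB

A = 38.382 sabins; S = 164.0 sq m.
ᾱ = 38.382/164.0 = 0.2340; R = Sᾱ/(1−ᾱ) = 38.382/(1−0.2340) = 50.107 sq m.
Lp = Lw + 10 log₁₀(4/R) = 83.1 -10.98 = 72.1 dB.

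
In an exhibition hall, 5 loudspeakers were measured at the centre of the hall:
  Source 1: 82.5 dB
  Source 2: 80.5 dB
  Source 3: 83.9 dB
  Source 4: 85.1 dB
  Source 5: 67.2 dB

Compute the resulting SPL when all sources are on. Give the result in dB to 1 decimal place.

Converting to relative power and adding: 10^(82.5/10) + 10^(80.5/10) + 10^(83.9/10) + 10^(85.1/10) + 10^(67.2/10) = 8.643e+08.
L_total = 10·log₁₀(8.643e+08) = 89.4 dB.

89.4 dB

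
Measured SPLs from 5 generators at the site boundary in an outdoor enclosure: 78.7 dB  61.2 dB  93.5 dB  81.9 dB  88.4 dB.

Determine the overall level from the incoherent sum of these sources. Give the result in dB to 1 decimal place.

95.0 dB

Converting to relative power and adding: 10^(78.7/10) + 10^(61.2/10) + 10^(93.5/10) + 10^(81.9/10) + 10^(88.4/10) = 3.161e+09.
Combined level = 10 log₁₀(3.161e+09) = 95.0 dB.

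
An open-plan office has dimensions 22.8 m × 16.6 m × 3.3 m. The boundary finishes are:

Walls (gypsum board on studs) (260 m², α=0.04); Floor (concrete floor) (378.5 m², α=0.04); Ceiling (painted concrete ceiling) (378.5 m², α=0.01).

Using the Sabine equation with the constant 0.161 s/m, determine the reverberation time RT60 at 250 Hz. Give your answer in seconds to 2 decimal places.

6.86 sec

Summing Sᵢαᵢ: 10.400 + 15.140 + 3.785 → A = 29.325 sabins.
V = 22.8·16.6·3.3 = 1248.984 m³.
T = 0.161 V/A = 0.161·1248.984/29.325 = 6.86 s.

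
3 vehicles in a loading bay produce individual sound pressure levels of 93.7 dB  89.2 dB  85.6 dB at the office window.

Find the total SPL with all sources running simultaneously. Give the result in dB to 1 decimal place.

95.5 dB

Converting to relative power and adding: 10^(93.7/10) + 10^(89.2/10) + 10^(85.6/10) = 3.539e+09.
Combined level = 10 log₁₀(3.539e+09) = 95.5 dB.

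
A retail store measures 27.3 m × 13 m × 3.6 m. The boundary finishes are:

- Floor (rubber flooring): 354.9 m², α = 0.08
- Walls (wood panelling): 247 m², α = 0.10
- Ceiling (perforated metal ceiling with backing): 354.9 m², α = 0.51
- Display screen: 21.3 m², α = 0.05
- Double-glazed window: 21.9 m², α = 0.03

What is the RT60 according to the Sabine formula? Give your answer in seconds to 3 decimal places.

0.872 s

Total absorption A = 354.9·0.08 + 247·0.10 + 354.9·0.51 + 21.3·0.05 + 21.9·0.03
  = 28.392 + 24.700 + 180.999 + 1.065 + 0.657 = 235.813 m² sabins.
Room volume: 1277.64 m³.
RT60 = 0.161 · V / A = 0.161 × 1277.64 / 235.813 = 0.872 s.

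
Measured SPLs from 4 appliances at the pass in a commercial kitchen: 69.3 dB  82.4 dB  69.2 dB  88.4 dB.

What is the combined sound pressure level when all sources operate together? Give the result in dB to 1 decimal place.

Converting to relative power and adding: 10^(69.3/10) + 10^(82.4/10) + 10^(69.2/10) + 10^(88.4/10) = 8.824e+08.
Combined level = 10 log₁₀(8.824e+08) = 89.5 dB.

89.5 dB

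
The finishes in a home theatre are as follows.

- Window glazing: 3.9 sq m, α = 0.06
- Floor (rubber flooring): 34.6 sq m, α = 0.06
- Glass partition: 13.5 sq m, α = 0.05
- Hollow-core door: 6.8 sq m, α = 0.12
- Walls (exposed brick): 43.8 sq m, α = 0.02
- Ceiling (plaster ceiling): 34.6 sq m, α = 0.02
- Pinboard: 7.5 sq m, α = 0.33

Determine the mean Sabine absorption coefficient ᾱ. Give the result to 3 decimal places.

0.054

Total surface area S = 144.7 sq m.
A = 3.9×0.06 + 34.6×0.06 + 13.5×0.05 + 6.8×0.12 + 43.8×0.02 + 34.6×0.02 + 7.5×0.33 = 7.844 sabins.
ᾱ = A/S = 0.054.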